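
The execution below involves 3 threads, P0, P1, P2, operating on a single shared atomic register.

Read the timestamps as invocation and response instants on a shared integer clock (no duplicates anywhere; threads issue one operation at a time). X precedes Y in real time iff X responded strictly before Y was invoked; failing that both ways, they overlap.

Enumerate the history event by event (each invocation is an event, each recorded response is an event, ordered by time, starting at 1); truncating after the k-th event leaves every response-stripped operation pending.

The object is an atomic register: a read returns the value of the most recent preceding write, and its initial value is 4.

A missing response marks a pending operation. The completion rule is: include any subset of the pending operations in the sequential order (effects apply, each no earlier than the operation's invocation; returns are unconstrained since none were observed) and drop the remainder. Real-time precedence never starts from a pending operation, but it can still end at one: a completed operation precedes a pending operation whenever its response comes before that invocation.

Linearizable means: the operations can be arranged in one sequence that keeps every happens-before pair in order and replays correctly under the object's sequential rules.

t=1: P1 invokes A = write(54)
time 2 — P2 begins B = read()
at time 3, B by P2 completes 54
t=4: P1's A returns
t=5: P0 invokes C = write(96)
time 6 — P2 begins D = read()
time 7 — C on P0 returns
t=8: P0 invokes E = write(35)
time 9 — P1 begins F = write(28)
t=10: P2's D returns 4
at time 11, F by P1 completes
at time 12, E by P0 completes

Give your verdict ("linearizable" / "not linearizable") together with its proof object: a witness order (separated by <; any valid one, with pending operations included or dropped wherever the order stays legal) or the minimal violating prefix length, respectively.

through event 9 a valid linearization exists; event 10 (D responding at time 10) ends that
every one of the 4 real-time-consistent orders over 4 completed atomic register ops fails the sequential spec
no completion choice of the 2 pending operations (E, F) rescues it — every subset was tried
take A, B, C, D (pending dropped): step 4 already fails, because D read() → 4 cannot occur there
take A, B, D, C (pending dropped): step 3 already fails, because D read() → 4 cannot occur there

not linearizable — minimal violating prefix: 10 events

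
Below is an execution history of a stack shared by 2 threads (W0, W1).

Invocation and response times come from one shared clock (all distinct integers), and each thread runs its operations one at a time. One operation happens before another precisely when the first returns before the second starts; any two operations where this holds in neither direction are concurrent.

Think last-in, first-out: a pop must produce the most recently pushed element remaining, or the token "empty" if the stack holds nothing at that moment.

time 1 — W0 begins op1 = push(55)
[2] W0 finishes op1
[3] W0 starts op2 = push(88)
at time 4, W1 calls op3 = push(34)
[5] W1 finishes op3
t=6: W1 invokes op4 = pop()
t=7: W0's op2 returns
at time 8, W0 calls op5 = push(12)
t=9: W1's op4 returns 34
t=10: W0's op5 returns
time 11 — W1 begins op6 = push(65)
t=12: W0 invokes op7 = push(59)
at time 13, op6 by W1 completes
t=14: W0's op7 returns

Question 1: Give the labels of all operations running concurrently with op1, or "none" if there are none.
op1 spans [1,2]: anything still running between times 1 and 2 counts as concurrent
op2 [3,7]: after
op3 [4,5]: after
op4 [6,9]: after
op5 [8,10]: after
op6 [11,13]: after
op7 [12,14]: after

none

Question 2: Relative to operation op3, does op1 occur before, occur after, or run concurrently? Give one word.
op1 spans [1,2], op3 spans [4,5]
resp(op1)=2 < inv(op3)=4

before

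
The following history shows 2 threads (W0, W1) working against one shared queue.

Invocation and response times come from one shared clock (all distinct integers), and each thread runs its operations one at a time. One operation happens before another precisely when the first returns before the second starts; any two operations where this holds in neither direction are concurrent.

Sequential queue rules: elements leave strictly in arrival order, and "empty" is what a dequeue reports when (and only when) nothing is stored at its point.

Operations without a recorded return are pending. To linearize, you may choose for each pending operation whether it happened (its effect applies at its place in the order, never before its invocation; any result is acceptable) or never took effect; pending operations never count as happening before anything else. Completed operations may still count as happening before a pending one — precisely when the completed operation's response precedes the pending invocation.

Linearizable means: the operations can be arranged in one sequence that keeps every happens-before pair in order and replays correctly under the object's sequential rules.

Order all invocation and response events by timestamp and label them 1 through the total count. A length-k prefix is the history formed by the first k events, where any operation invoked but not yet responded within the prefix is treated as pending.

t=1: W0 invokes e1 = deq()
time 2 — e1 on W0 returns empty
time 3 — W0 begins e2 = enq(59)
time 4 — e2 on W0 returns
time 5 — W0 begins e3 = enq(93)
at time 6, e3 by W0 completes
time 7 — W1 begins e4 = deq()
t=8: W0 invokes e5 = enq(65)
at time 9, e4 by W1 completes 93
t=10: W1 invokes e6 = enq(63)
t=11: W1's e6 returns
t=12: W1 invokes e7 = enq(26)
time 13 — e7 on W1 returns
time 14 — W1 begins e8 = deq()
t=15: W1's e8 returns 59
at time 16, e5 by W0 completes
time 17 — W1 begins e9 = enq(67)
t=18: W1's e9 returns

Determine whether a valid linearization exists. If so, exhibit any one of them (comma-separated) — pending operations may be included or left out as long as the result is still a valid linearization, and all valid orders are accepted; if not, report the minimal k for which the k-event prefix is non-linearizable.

not linearizable — minimal violating prefix: 9 events

through event 8 a valid linearization exists; event 9 (e4 responding at time 9) ends that
one real-time candidate order over the 4 completed operations — the queue replay rejects it
include/drop combinations of the 1 pending operation (e5) were all tried; none helps
for example e1, e2, e3, e4 (pending dropped) fails at step 4: e4 deq() → 93 is not legal there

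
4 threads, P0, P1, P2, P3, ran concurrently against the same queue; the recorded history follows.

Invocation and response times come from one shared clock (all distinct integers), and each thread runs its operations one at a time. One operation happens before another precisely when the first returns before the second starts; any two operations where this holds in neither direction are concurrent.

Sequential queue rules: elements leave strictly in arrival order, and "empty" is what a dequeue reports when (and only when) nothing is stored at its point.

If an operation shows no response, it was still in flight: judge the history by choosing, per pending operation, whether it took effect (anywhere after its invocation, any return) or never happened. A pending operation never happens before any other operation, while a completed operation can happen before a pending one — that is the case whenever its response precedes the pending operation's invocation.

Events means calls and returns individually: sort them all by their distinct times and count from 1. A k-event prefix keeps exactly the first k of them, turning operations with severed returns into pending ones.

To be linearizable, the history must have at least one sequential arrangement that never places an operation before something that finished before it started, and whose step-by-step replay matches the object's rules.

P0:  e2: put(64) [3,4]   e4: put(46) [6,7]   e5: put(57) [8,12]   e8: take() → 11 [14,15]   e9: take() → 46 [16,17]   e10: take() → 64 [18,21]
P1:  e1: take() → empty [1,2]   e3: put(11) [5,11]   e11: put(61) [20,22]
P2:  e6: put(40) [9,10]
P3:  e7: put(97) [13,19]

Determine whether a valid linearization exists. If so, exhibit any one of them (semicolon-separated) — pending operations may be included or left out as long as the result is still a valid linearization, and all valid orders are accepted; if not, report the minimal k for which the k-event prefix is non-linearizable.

not linearizable — minimal violating prefix: 15 events

cut after 14 events: linearizable; cut after 15 events (e8 responds, time 15): not linearizable
every one of the 8 real-time-consistent orders over 7 completed queue ops fails the sequential spec
every completion of the 1 pending operation (e7) was checked; none linearizes
one such order, e1, e2, e3, e4, e5, e6, e8 (pending dropped), breaks at step 7 where e8 take() → 11 is illegal
one such order, e1, e2, e3, e4, e6, e5, e8 (pending dropped), breaks at step 7 where e8 take() → 11 is illegal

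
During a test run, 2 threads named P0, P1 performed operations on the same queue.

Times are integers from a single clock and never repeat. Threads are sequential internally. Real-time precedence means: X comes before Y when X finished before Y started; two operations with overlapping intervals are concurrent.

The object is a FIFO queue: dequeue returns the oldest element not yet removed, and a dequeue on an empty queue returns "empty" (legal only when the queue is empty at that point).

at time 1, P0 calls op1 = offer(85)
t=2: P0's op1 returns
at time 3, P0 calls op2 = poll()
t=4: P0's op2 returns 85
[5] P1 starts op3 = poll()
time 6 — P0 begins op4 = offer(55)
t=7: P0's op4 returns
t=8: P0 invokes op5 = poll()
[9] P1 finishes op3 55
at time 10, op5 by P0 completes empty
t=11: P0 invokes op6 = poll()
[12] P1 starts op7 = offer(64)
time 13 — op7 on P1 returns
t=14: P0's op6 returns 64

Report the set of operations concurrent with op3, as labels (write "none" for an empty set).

op4, op5

op3 spans [5,9]; an op avoiding the whole window 5..9 is ordered, any other is concurrent
op1 [1,2]: before
op2 [3,4]: before
op4 [6,7]: concurrent
op5 [8,10]: concurrent
op6 [11,14]: after
op7 [12,13]: after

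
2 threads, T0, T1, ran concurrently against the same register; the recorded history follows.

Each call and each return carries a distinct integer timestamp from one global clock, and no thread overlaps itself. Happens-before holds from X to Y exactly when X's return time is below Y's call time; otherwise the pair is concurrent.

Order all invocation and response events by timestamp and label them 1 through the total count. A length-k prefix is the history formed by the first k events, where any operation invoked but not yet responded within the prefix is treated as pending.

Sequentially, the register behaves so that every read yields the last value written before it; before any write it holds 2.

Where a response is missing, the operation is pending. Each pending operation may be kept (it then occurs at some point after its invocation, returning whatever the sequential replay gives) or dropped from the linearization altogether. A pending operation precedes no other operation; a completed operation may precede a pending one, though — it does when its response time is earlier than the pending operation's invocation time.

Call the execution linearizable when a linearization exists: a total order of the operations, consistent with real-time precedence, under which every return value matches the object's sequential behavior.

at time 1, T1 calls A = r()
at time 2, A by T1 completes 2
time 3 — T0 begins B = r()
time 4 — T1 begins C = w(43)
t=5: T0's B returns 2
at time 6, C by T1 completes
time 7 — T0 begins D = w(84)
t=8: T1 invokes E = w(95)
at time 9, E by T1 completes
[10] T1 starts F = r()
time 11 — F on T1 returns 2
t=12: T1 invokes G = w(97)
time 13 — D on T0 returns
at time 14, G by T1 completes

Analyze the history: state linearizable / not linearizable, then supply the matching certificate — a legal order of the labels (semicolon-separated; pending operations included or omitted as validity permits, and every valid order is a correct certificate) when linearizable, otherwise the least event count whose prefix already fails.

not linearizable — minimal violating prefix: 11 events

the violation lands at event 11, F's response at time 11: events 1..10 linearize, events 1..11 do not
the 5 completed operations admit 2 real-time orders; each fails the register replay
no escape via the 1 pending operation (D): every completion choice fails
sample order A, B, C, E, F (pending dropped) stalls at step 5 — F r() → 2 has no legal effect
sample order A, C, B, E, F (pending dropped) stalls at step 3 — B r() → 2 has no legal effect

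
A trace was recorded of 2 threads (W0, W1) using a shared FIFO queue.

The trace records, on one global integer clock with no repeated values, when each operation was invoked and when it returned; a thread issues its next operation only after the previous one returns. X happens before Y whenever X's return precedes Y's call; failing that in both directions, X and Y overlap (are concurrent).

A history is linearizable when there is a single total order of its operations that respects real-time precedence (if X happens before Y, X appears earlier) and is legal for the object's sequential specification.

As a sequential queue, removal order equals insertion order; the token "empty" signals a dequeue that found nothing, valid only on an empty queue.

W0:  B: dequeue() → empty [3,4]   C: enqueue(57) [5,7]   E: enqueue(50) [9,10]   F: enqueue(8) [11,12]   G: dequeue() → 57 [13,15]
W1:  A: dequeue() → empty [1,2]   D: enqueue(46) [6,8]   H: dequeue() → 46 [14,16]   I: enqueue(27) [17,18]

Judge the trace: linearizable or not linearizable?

linearizable

one valid linearization: A, B, C, D, E, F, G, H, I
1. A dequeue() → empty, leaving queue <>
2. B dequeue() → empty, leaving queue <>
3. C enqueue(57), leaving queue <57>
4. D enqueue(46), leaving queue <57,46>
5. E enqueue(50), leaving queue <57,46,50>
6. F enqueue(8), leaving queue <57,46,50,8>
7. G dequeue() → 57, leaving queue <46,50,8>
8. H dequeue() → 46, leaving queue <50,8>
9. I enqueue(27), leaving queue <50,8,27>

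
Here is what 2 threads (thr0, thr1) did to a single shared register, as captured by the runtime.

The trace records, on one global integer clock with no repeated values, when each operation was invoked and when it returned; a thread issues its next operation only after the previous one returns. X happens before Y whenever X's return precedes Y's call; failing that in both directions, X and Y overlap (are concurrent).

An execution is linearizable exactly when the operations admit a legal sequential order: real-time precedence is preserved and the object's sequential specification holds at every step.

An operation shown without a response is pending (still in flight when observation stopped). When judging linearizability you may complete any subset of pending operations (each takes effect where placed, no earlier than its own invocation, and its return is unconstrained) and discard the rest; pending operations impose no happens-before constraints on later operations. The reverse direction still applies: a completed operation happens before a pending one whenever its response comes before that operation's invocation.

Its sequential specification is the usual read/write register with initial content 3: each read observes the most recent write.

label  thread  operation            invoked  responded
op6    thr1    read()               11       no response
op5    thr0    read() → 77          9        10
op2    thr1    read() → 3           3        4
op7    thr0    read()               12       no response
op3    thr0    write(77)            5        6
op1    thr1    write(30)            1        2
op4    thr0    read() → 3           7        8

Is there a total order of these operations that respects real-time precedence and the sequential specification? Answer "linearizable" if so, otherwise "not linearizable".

events 1..3 are fine; event 4 — the response of op2 at time 4 — makes the prefix non-linearizable
the sole real-time-consistent order of 2 completed operations fails the register replay
e.g. op1, op2: illegal at step 2, since op2 read() → 3 cannot apply there

not linearizable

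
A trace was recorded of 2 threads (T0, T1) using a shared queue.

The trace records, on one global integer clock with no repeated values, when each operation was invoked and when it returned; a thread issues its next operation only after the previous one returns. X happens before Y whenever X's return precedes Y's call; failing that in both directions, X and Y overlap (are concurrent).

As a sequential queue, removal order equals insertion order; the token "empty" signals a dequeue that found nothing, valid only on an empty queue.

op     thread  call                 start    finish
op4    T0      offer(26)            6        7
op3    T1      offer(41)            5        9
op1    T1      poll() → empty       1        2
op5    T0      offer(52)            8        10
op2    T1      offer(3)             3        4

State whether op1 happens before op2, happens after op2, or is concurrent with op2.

op1 spans [1,2], op2 spans [3,4]
resp(op1)=2 < inv(op2)=3

before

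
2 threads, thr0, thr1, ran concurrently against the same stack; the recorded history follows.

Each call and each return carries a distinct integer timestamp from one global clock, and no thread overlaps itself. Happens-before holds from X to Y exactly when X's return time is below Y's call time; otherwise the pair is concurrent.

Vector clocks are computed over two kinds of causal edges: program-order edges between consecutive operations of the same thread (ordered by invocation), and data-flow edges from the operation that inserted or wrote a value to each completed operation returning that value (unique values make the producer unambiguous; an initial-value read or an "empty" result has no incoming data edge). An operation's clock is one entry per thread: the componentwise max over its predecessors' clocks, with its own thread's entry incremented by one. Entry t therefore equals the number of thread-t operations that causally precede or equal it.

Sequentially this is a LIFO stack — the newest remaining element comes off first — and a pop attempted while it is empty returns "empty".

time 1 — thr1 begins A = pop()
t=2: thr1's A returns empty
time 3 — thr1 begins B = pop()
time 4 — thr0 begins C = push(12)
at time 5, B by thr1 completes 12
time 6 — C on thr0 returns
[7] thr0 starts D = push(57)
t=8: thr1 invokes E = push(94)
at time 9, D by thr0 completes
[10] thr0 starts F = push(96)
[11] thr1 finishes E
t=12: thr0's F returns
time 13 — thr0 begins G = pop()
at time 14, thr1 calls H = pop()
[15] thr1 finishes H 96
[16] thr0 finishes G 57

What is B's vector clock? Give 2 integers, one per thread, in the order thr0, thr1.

(1, 2)

A, invoked 1, has no incoming edges; only thr1's bump applies → (0, 1)
C, invoked 4, has no incoming edges; only thr0's bump applies → (1, 0)
invoked at 7, D merges VC(C)=(1, 0) and bumps thr0's slot → (2, 0)
invoked at 3, B merges VC(A)=(0, 1), VC(C)=(1, 0) and bumps thr1's slot → (1, 2)
invoked at 10, F merges VC(D)=(2, 0) and bumps thr0's slot → (3, 0)
invoked at 8, E merges VC(B)=(1, 2) and bumps thr1's slot → (1, 3)
invoked at 13, G merges VC(D)=(2, 0), VC(F)=(3, 0) and bumps thr0's slot → (4, 0)
invoked at 14, H merges VC(E)=(1, 3), VC(F)=(3, 0) and bumps thr1's slot → (3, 4)
target: VC(B) = (1, 2)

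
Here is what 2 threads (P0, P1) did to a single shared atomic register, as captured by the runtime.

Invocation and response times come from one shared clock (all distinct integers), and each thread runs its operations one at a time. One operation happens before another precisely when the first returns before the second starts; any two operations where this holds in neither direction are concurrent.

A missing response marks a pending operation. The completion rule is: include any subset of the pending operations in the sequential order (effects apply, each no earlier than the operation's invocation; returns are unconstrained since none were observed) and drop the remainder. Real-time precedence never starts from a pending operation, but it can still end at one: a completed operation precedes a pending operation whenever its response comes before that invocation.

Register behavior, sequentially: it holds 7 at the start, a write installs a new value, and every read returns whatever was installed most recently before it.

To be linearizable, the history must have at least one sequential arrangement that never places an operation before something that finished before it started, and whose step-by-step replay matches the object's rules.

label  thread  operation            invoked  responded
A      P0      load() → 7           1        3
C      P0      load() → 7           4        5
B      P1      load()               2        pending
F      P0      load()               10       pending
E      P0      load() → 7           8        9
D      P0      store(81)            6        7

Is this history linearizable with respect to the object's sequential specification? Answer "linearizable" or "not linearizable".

cut after 8 events: linearizable; cut after 9 events (E responds, time 9): not linearizable
one real-time candidate order over the 4 completed operations — the atomic register replay rejects it
every completion of the 1 pending operation (B) was checked; none linearizes
one such order, A, C, D, E (pending dropped), breaks at step 4 where E load() → 7 is illegal

not linearizable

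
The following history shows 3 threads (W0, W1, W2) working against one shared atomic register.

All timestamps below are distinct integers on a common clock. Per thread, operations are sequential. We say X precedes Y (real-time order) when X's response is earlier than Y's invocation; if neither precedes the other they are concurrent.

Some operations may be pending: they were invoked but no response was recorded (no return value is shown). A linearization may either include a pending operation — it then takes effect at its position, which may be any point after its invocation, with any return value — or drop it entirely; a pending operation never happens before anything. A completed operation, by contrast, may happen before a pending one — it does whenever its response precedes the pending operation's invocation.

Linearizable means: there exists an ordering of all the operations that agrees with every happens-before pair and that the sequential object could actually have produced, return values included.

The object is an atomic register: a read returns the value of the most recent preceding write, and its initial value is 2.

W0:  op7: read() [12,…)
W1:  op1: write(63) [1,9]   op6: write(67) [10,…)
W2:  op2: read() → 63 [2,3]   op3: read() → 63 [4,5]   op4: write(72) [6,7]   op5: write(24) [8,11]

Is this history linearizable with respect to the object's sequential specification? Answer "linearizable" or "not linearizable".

linearizable

witness order: op1, op2, op3, op4, op5
step 1: op1 write(63) — value 63
step 2: op2 read() → 63 — value 63
step 3: op3 read() → 63 — value 63
step 4: op4 write(72) — value 72
step 5: op5 write(24) — value 24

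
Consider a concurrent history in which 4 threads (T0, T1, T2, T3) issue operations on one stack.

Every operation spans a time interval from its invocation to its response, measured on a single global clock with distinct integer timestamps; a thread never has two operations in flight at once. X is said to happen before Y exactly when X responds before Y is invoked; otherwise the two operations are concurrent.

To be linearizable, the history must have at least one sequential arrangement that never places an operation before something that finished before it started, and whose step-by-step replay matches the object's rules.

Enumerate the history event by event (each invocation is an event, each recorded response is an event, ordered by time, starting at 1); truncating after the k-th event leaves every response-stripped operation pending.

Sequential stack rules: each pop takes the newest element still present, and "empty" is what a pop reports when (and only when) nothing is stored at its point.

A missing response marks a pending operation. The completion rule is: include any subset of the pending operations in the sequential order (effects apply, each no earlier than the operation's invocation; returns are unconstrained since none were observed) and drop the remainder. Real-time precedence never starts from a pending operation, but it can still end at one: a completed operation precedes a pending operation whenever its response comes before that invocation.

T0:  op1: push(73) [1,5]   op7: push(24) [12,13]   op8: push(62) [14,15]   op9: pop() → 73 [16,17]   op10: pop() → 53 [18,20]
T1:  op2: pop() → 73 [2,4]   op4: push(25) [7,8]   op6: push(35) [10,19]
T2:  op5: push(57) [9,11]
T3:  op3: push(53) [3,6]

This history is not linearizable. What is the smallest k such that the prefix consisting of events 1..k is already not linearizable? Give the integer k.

events 1..16 are linearizable, e.g. via op1, op2, op3, op4, op5, op6, op7, op8:
after step 1 (op1 push(73)): stack <73>
after step 2 (op2 pop() → 73): stack <>
after step 3 (op3 push(53)): stack <53>
after step 4 (op4 push(25)): stack <53,25>
after step 5 (op5 push(57)): stack <53,25,57>
after step 6 (op6 push(35) (pending, included)): stack <53,25,57,35>
after step 7 (op7 push(24)): stack <53,25,57,35,24>
after step 8 (op8 push(62)): stack <53,25,57,35,24,62>
adding event 17 (op9 responds at 17) leaves no legal real-time order
include/drop combinations of the 1 pending operation (op6) were all tried; none helps
for example op1, op2, op3, op4, op5, op7, op8, op9 (pending dropped) fails at step 8: op9 pop() → 73 is not legal there
for example op1, op3, op2, op4, op5, op7, op8, op9 (pending dropped) fails at step 3: op2 pop() → 73 is not legal there

17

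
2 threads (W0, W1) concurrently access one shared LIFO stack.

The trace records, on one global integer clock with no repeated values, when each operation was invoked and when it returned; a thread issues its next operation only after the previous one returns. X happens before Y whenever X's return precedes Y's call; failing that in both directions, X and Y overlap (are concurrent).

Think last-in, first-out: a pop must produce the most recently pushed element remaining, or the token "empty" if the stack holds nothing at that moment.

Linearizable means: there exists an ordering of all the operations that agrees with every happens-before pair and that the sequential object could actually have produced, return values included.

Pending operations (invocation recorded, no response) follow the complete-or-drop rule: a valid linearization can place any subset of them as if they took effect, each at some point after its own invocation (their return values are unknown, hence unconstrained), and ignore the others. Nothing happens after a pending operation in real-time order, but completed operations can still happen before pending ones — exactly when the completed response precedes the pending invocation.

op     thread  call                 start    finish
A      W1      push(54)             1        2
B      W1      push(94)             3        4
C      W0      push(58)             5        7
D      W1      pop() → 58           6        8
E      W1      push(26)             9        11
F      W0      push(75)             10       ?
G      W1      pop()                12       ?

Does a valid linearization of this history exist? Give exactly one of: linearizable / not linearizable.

witness order: A, B, C, D, E
1. A push(54), leaving stack <54>
2. B push(94), leaving stack <54,94>
3. C push(58), leaving stack <54,94,58>
4. D pop() → 58, leaving stack <54,94>
5. E push(26), leaving stack <54,94,26>

linearizable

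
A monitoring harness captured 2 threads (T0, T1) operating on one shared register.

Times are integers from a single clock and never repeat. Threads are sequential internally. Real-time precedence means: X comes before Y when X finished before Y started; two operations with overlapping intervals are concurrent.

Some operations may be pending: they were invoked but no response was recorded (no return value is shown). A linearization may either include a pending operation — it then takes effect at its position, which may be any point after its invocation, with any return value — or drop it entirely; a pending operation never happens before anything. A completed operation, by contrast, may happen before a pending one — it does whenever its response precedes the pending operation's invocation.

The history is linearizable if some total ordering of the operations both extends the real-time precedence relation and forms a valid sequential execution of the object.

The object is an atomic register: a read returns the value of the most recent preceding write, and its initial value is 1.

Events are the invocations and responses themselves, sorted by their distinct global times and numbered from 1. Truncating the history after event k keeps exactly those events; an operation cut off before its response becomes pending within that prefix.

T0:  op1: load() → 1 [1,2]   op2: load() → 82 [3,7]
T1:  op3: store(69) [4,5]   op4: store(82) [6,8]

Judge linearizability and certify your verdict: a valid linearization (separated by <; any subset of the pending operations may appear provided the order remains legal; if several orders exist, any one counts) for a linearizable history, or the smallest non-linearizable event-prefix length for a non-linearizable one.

1. op1 load() → 1, leaving value 1
2. op3 store(69), leaving value 69
3. op4 store(82), leaving value 82
4. op2 load() → 82, leaving value 82

linearizable — witness: op1 < op3 < op4 < op2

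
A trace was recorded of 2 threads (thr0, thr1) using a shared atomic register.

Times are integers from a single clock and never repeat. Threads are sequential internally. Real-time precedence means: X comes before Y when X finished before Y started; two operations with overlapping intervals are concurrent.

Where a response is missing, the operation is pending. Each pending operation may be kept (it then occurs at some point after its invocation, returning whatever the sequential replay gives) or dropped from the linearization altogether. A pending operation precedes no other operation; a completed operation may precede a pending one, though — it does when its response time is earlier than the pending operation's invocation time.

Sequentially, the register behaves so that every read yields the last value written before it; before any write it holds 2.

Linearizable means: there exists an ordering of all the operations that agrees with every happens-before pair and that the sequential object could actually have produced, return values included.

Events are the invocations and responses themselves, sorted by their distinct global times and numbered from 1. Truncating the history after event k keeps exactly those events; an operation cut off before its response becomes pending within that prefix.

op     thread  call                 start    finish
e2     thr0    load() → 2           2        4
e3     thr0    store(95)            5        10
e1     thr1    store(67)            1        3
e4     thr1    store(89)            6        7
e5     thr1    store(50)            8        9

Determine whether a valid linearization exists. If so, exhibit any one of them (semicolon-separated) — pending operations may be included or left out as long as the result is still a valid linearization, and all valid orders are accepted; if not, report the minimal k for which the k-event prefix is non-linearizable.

step 1: e2 load() → 2 — value 2
step 2: e1 store(67) — value 67
step 3: e3 store(95) — value 95
step 4: e4 store(89) — value 89
step 5: e5 store(50) — value 50

linearizable — witness: e2; e1; e3; e4; e5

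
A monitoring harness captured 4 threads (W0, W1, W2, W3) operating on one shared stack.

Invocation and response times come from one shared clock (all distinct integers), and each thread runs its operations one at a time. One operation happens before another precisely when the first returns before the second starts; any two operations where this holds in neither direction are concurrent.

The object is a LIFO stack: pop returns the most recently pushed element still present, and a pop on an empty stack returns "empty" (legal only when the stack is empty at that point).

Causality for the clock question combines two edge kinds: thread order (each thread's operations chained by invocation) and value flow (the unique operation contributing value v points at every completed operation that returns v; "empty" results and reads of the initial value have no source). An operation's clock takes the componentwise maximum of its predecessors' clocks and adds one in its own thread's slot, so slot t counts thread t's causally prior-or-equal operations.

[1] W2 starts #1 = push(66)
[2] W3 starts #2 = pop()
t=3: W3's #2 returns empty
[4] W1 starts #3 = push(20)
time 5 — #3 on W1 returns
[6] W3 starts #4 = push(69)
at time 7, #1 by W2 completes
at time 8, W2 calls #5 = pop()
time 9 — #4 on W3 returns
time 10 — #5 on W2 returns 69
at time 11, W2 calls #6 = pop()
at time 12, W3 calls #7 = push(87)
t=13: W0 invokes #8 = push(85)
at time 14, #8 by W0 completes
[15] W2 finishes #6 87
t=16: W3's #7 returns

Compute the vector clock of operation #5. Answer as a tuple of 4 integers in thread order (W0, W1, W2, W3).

(0, 0, 2, 2)

root op #2, invoked 2: fresh clock plus W3's own tick → (0, 0, 0, 1)
root op #1, invoked 1: fresh clock plus W2's own tick → (0, 0, 1, 0)
root op #3, invoked 4: fresh clock plus W1's own tick → (0, 1, 0, 0)
root op #8, invoked 13: fresh clock plus W0's own tick → (1, 0, 0, 0)
merge at #4 (invoked 6): VC(#2)=(0, 0, 0, 1), own-thread bump on W3 → (0, 0, 0, 2)
merge at #7 (invoked 12): VC(#4)=(0, 0, 0, 2), own-thread bump on W3 → (0, 0, 0, 3)
merge at #5 (invoked 8): VC(#1)=(0, 0, 1, 0), VC(#4)=(0, 0, 0, 2), own-thread bump on W2 → (0, 0, 2, 2)
merge at #6 (invoked 11): VC(#5)=(0, 0, 2, 2), VC(#7)=(0, 0, 0, 3), own-thread bump on W2 → (0, 0, 3, 3)
target: VC(#5) = (0, 0, 2, 2)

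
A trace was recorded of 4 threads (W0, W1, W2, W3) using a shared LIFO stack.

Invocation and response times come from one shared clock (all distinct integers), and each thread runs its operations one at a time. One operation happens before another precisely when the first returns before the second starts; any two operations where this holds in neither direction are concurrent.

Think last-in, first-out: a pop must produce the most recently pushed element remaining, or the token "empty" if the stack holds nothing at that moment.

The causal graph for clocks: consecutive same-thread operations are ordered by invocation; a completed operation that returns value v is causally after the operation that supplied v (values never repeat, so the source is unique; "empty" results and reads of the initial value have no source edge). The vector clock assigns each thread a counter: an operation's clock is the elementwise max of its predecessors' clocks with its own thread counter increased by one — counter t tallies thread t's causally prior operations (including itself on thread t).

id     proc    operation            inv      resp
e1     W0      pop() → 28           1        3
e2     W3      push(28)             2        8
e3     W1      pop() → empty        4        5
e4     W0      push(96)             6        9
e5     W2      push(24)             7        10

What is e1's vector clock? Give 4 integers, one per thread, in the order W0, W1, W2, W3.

root op e2, invoked 2: fresh clock plus W3's own tick → (0, 0, 0, 1)
root op e5, invoked 7: fresh clock plus W2's own tick → (0, 0, 1, 0)
root op e3, invoked 4: fresh clock plus W1's own tick → (0, 1, 0, 0)
VC(e1, invoked at 1): max of VC(e2)=(0, 0, 0, 1), then +1 on thread W0 → (1, 0, 0, 1)
VC(e4, invoked at 6): max of VC(e1)=(1, 0, 0, 1), then +1 on thread W0 → (2, 0, 0, 1)
target: VC(e1) = (1, 0, 0, 1)

(1, 0, 0, 1)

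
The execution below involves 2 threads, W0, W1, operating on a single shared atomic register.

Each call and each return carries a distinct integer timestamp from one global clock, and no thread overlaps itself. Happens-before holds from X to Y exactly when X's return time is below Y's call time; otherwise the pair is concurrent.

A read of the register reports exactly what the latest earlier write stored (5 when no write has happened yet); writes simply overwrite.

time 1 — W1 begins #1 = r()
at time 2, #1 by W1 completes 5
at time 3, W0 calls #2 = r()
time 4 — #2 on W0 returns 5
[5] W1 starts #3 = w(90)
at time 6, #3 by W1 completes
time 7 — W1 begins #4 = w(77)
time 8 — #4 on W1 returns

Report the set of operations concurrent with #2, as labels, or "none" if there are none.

none

concurrent with #2 ([3,4]): every op whose interval crosses 3..4
#1 [1,2]: before
#3 [5,6]: after
#4 [7,8]: after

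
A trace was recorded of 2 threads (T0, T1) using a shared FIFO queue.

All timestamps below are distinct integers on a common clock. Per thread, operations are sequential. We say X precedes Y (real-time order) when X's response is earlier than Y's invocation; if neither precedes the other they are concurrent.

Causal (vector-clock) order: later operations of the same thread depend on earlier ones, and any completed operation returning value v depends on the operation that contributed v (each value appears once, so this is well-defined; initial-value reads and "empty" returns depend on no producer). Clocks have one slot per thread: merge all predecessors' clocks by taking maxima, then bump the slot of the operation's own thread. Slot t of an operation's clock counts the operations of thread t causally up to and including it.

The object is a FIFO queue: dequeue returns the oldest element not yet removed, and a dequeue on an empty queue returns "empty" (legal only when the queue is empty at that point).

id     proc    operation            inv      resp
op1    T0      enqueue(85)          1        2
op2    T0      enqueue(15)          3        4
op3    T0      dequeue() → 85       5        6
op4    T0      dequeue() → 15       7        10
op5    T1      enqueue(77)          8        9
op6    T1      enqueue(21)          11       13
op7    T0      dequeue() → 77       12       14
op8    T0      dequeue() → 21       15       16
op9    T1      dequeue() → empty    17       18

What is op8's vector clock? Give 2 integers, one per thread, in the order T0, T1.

no predecessors for op5 (invoked 8): T1 increments from zero → (0, 1)
no predecessors for op1 (invoked 1): T0 increments from zero → (1, 0)
invoked at 11, op6 merges VC(op5)=(0, 1) and bumps T1's slot → (0, 2)
invoked at 3, op2 merges VC(op1)=(1, 0) and bumps T0's slot → (2, 0)
invoked at 17, op9 merges VC(op6)=(0, 2) and bumps T1's slot → (0, 3)
invoked at 5, op3 merges VC(op1)=(1, 0), VC(op2)=(2, 0) and bumps T0's slot → (3, 0)
invoked at 7, op4 merges VC(op2)=(2, 0), VC(op3)=(3, 0) and bumps T0's slot → (4, 0)
invoked at 12, op7 merges VC(op4)=(4, 0), VC(op5)=(0, 1) and bumps T0's slot → (5, 1)
invoked at 15, op8 merges VC(op6)=(0, 2), VC(op7)=(5, 1) and bumps T0's slot → (6, 2)
target: VC(op8) = (6, 2)

(6, 2)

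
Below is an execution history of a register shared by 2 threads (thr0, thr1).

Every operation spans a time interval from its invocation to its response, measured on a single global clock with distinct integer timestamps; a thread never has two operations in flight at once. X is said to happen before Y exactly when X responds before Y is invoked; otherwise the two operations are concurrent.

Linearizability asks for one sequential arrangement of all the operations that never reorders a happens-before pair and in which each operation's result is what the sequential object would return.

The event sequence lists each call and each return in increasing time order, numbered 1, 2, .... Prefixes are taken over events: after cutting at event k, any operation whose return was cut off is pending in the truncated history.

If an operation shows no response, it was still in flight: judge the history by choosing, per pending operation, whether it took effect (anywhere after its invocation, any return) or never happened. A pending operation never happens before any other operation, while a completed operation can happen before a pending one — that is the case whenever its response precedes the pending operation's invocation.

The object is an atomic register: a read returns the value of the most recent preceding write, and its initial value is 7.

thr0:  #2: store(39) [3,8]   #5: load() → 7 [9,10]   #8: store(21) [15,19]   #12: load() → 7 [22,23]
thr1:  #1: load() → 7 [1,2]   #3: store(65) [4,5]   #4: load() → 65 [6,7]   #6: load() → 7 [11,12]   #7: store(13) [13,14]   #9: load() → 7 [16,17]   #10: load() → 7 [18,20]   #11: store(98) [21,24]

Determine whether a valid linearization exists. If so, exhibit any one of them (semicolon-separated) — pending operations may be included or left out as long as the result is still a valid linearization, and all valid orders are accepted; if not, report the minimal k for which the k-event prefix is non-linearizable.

events 1..9 are fine; event 10 — the response of #5 at time 10 — makes the prefix non-linearizable
checked exhaustively: 3 real-time-consistent orders of 5 completed operations, zero legal register replays
take #1, #2, #3, #4, #5: step 5 already fails, because #5 load() → 7 cannot occur there
take #1, #3, #2, #4, #5: step 4 already fails, because #4 load() → 65 cannot occur there

not linearizable — minimal violating prefix: 10 events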